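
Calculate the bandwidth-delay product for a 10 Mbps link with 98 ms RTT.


BDP = bandwidth * RTT
= 10 Mbps * 98 ms
= 10 * 1e6 * 98 / 1000 bits
= 980000 bits
= 122500 bytes
= 119.6289 KB
BDP = 980000 bits (122500 bytes)


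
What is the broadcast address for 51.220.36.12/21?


Network: 51.220.32.0/21
Host bits = 11
Set all host bits to 1:
Broadcast: 51.220.39.255


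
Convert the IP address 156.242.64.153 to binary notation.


156 = 10011100
242 = 11110010
64 = 01000000
153 = 10011001
Binary: 10011100.11110010.01000000.10011001


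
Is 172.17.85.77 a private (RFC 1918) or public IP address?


RFC 1918 private ranges:
  10.0.0.0/8 (10.0.0.0 - 10.255.255.255)
  172.16.0.0/12 (172.16.0.0 - 172.31.255.255)
  192.168.0.0/16 (192.168.0.0 - 192.168.255.255)
Private (in 172.16.0.0/12)


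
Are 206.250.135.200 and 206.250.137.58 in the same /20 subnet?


Mask: 255.255.240.0
206.250.135.200 AND mask = 206.250.128.0
206.250.137.58 AND mask = 206.250.128.0
Yes, same subnet (206.250.128.0)


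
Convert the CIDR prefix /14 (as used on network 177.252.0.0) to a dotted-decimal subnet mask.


/14 means 14 network bits, 18 host bits
Binary: 11111111111111000000000000000000
Mask: 255.252.0.0


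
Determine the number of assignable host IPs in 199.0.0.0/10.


Host bits = 32 - 10 = 22
Total addresses = 2^22 = 4194304
Usable = total - 2 (network and broadcast)
Usable hosts: 4194302


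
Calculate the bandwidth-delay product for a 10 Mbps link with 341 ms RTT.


BDP = bandwidth * RTT
= 10 Mbps * 341 ms
= 10 * 1e6 * 341 / 1000 bits
= 3410000 bits
= 426250 bytes
= 416.2598 KB
BDP = 3410000 bits (426250 bytes)


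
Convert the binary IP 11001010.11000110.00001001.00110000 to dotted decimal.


11001010 = 202
11000110 = 198
00001001 = 9
00110000 = 48
IP: 202.198.9.48


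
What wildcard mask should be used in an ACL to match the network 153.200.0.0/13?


Subnet mask: 255.248.0.0
Wildcard = 255.255.255.255 - subnet mask
255 - 255 = 0
255 - 248 = 7
255 - 0 = 255
255 - 0 = 255
Wildcard: 0.7.255.255


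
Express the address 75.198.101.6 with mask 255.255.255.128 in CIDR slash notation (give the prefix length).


Binary: 11111111.11111111.11111111.10000000
Count leading 1s
Prefix: /25


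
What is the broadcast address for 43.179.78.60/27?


Network: 43.179.78.32/27
Host bits = 5
Set all host bits to 1:
Broadcast: 43.179.78.63


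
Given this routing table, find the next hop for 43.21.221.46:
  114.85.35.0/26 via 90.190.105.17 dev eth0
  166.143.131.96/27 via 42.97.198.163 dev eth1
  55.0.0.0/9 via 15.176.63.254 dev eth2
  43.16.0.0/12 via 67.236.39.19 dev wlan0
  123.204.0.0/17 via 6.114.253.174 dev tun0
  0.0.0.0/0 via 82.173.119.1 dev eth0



Longest prefix match for 43.21.221.46:
  /26 114.85.35.0: no
  /27 166.143.131.96: no
  /9 55.0.0.0: no
  /12 43.16.0.0: MATCH
  /17 123.204.0.0: no
  /0 0.0.0.0: MATCH
Selected: next-hop 67.236.39.19 via wlan0 (matched /12)


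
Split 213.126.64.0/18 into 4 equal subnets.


New prefix = 18 + 2 = 20
Each subnet has 4096 addresses
  213.126.64.0/20
  213.126.80.0/20
  213.126.96.0/20
  213.126.112.0/20
Subnets: 213.126.64.0/20, 213.126.80.0/20, 213.126.96.0/20, 213.126.112.0/20


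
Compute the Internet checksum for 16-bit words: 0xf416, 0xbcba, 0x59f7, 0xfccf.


Sum all words (with carry folding):
+ 0xf416 = 0xf416
+ 0xbcba = 0xb0d1
+ 0x59f7 = 0x0ac9
+ 0xfccf = 0x0799
One's complement: ~0x0799
Checksum = 0xf866


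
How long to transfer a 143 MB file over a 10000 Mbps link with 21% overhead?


Effective throughput = 10000 * (1 - 21/100) = 7900 Mbps
File size in Mb = 143 * 8 = 1144 Mb
Time = 1144 / 7900
Time = 0.1448 seconds


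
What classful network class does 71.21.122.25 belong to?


First octet: 71
Binary: 01000111
0xxxxxxx -> Class A (1-126)
Class A, default mask 255.0.0.0 (/8)


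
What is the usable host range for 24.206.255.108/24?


Network: 24.206.255.0
Broadcast: 24.206.255.255
First usable = network + 1
Last usable = broadcast - 1
Range: 24.206.255.1 to 24.206.255.254


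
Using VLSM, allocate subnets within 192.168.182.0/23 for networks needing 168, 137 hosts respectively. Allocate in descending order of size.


168 hosts -> /24 (254 usable): 192.168.182.0/24
137 hosts -> /24 (254 usable): 192.168.183.0/24
Allocation: 192.168.182.0/24 (168 hosts, 254 usable); 192.168.183.0/24 (137 hosts, 254 usable)


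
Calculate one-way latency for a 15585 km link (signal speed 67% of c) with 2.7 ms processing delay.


Speed = 0.67 * 3e5 km/s = 201000 km/s
Propagation delay = 15585 / 201000 = 0.0775 s = 77.5373 ms
Processing delay = 2.7 ms
Total one-way latency = 80.2373 ms


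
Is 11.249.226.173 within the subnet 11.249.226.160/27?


Subnet network: 11.249.226.160
Test IP AND mask: 11.249.226.160
Yes, 11.249.226.173 is in 11.249.226.160/27


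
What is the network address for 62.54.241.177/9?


IP:   00111110.00110110.11110001.10110001
Mask: 11111111.10000000.00000000.00000000
AND operation:
Net:  00111110.00000000.00000000.00000000
Network: 62.0.0.0/9


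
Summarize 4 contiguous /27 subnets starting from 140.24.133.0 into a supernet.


Original prefix: /27
Number of subnets: 4 = 2^2
New prefix = 27 - 2 = 25
Supernet: 140.24.133.0/25


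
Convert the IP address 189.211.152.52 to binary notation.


189 = 10111101
211 = 11010011
152 = 10011000
52 = 00110100
Binary: 10111101.11010011.10011000.00110100


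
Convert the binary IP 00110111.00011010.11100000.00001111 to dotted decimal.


00110111 = 55
00011010 = 26
11100000 = 224
00001111 = 15
IP: 55.26.224.15


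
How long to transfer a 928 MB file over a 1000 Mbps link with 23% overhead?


Effective throughput = 1000 * (1 - 23/100) = 770 Mbps
File size in Mb = 928 * 8 = 7424 Mb
Time = 7424 / 770
Time = 9.6416 seconds


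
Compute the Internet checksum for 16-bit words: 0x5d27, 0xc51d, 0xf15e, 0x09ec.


Sum all words (with carry folding):
+ 0x5d27 = 0x5d27
+ 0xc51d = 0x2245
+ 0xf15e = 0x13a4
+ 0x09ec = 0x1d90
One's complement: ~0x1d90
Checksum = 0xe26f


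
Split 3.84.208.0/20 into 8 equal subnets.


New prefix = 20 + 3 = 23
Each subnet has 512 addresses
  3.84.208.0/23
  3.84.210.0/23
  3.84.212.0/23
  3.84.214.0/23
  3.84.216.0/23
  3.84.218.0/23
  3.84.220.0/23
  3.84.222.0/23
Subnets: 3.84.208.0/23, 3.84.210.0/23, 3.84.212.0/23, 3.84.214.0/23, 3.84.216.0/23, 3.84.218.0/23, 3.84.220.0/23, 3.84.222.0/23


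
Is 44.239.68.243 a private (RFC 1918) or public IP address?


RFC 1918 private ranges:
  10.0.0.0/8 (10.0.0.0 - 10.255.255.255)
  172.16.0.0/12 (172.16.0.0 - 172.31.255.255)
  192.168.0.0/16 (192.168.0.0 - 192.168.255.255)
Public (not in any RFC 1918 range)


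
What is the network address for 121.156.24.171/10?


IP:   01111001.10011100.00011000.10101011
Mask: 11111111.11000000.00000000.00000000
AND operation:
Net:  01111001.10000000.00000000.00000000
Network: 121.128.0.0/10


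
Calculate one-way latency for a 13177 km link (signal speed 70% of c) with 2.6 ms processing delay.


Speed = 0.7 * 3e5 km/s = 210000 km/s
Propagation delay = 13177 / 210000 = 0.0627 s = 62.7476 ms
Processing delay = 2.6 ms
Total one-way latency = 65.3476 ms


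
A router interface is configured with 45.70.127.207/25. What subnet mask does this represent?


/25 means 25 network bits, 7 host bits
Binary: 11111111111111111111111110000000
Mask: 255.255.255.128


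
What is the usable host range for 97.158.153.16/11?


Network: 97.128.0.0
Broadcast: 97.159.255.255
First usable = network + 1
Last usable = broadcast - 1
Range: 97.128.0.1 to 97.159.255.254


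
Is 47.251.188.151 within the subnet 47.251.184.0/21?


Subnet network: 47.251.184.0
Test IP AND mask: 47.251.184.0
Yes, 47.251.188.151 is in 47.251.184.0/21


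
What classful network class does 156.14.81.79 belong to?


First octet: 156
Binary: 10011100
10xxxxxx -> Class B (128-191)
Class B, default mask 255.255.0.0 (/16)


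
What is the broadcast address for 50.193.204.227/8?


Network: 50.0.0.0/8
Host bits = 24
Set all host bits to 1:
Broadcast: 50.255.255.255


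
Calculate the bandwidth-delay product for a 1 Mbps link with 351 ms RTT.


BDP = bandwidth * RTT
= 1 Mbps * 351 ms
= 1 * 1e6 * 351 / 1000 bits
= 351000 bits
= 43875 bytes
= 42.8467 KB
BDP = 351000 bits (43875 bytes)


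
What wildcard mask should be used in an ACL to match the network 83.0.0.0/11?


Subnet mask: 255.224.0.0
Wildcard = 255.255.255.255 - subnet mask
255 - 255 = 0
255 - 224 = 31
255 - 0 = 255
255 - 0 = 255
Wildcard: 0.31.255.255


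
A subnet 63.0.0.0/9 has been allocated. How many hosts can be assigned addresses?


Host bits = 32 - 9 = 23
Total addresses = 2^23 = 8388608
Usable = total - 2 (network and broadcast)
Usable hosts: 8388606


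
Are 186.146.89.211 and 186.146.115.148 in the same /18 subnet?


Mask: 255.255.192.0
186.146.89.211 AND mask = 186.146.64.0
186.146.115.148 AND mask = 186.146.64.0
Yes, same subnet (186.146.64.0)


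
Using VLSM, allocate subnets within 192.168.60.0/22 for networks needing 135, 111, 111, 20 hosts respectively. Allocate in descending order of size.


135 hosts -> /24 (254 usable): 192.168.60.0/24
111 hosts -> /25 (126 usable): 192.168.61.0/25
111 hosts -> /25 (126 usable): 192.168.61.128/25
20 hosts -> /27 (30 usable): 192.168.62.0/27
Allocation: 192.168.60.0/24 (135 hosts, 254 usable); 192.168.61.0/25 (111 hosts, 126 usable); 192.168.61.128/25 (111 hosts, 126 usable); 192.168.62.0/27 (20 hosts, 30 usable)


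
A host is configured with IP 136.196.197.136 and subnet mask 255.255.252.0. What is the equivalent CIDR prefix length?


Binary: 11111111.11111111.11111100.00000000
Count leading 1s
Prefix: /22


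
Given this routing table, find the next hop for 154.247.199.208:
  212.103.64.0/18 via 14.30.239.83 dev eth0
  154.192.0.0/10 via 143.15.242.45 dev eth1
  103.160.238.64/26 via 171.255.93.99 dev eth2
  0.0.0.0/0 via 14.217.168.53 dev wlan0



Longest prefix match for 154.247.199.208:
  /18 212.103.64.0: no
  /10 154.192.0.0: MATCH
  /26 103.160.238.64: no
  /0 0.0.0.0: MATCH
Selected: next-hop 143.15.242.45 via eth1 (matched /10)


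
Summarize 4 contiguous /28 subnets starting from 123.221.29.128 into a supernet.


Original prefix: /28
Number of subnets: 4 = 2^2
New prefix = 28 - 2 = 26
Supernet: 123.221.29.128/26


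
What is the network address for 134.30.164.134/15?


IP:   10000110.00011110.10100100.10000110
Mask: 11111111.11111110.00000000.00000000
AND operation:
Net:  10000110.00011110.00000000.00000000
Network: 134.30.0.0/15


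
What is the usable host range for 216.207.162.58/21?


Network: 216.207.160.0
Broadcast: 216.207.167.255
First usable = network + 1
Last usable = broadcast - 1
Range: 216.207.160.1 to 216.207.167.254


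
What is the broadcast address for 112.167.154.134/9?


Network: 112.128.0.0/9
Host bits = 23
Set all host bits to 1:
Broadcast: 112.255.255.255


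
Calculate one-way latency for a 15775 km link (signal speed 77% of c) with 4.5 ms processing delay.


Speed = 0.77 * 3e5 km/s = 231000 km/s
Propagation delay = 15775 / 231000 = 0.0683 s = 68.29 ms
Processing delay = 4.5 ms
Total one-way latency = 72.79 ms


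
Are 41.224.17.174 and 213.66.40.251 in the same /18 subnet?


Mask: 255.255.192.0
41.224.17.174 AND mask = 41.224.0.0
213.66.40.251 AND mask = 213.66.0.0
No, different subnets (41.224.0.0 vs 213.66.0.0)


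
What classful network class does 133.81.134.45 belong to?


First octet: 133
Binary: 10000101
10xxxxxx -> Class B (128-191)
Class B, default mask 255.255.0.0 (/16)


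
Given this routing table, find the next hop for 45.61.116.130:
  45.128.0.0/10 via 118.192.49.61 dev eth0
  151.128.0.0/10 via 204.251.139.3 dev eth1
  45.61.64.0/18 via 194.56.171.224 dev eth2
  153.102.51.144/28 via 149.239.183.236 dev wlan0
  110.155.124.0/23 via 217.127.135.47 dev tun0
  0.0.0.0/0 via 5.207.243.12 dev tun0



Longest prefix match for 45.61.116.130:
  /10 45.128.0.0: no
  /10 151.128.0.0: no
  /18 45.61.64.0: MATCH
  /28 153.102.51.144: no
  /23 110.155.124.0: no
  /0 0.0.0.0: MATCH
Selected: next-hop 194.56.171.224 via eth2 (matched /18)


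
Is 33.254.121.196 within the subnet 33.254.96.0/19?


Subnet network: 33.254.96.0
Test IP AND mask: 33.254.96.0
Yes, 33.254.121.196 is in 33.254.96.0/19


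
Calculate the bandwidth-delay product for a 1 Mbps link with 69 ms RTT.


BDP = bandwidth * RTT
= 1 Mbps * 69 ms
= 1 * 1e6 * 69 / 1000 bits
= 69000 bits
= 8625 bytes
= 8.4229 KB
BDP = 69000 bits (8625 bytes)


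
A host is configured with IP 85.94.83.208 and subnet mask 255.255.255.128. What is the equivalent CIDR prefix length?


Binary: 11111111.11111111.11111111.10000000
Count leading 1s
Prefix: /25


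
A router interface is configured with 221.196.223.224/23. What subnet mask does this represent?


/23 means 23 network bits, 9 host bits
Binary: 11111111111111111111111000000000
Mask: 255.255.254.0


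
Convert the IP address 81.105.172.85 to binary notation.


81 = 01010001
105 = 01101001
172 = 10101100
85 = 01010101
Binary: 01010001.01101001.10101100.01010101


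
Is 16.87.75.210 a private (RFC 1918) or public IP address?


RFC 1918 private ranges:
  10.0.0.0/8 (10.0.0.0 - 10.255.255.255)
  172.16.0.0/12 (172.16.0.0 - 172.31.255.255)
  192.168.0.0/16 (192.168.0.0 - 192.168.255.255)
Public (not in any RFC 1918 range)


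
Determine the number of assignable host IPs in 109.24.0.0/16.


Host bits = 32 - 16 = 16
Total addresses = 2^16 = 65536
Usable = total - 2 (network and broadcast)
Usable hosts: 65534


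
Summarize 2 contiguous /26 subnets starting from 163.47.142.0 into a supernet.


Original prefix: /26
Number of subnets: 2 = 2^1
New prefix = 26 - 1 = 25
Supernet: 163.47.142.0/25


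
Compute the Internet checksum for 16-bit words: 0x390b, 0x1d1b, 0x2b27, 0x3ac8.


Sum all words (with carry folding):
+ 0x390b = 0x390b
+ 0x1d1b = 0x5626
+ 0x2b27 = 0x814d
+ 0x3ac8 = 0xbc15
One's complement: ~0xbc15
Checksum = 0x43ea


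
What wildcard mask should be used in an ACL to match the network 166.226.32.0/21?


Subnet mask: 255.255.248.0
Wildcard = 255.255.255.255 - subnet mask
255 - 255 = 0
255 - 255 = 0
255 - 248 = 7
255 - 0 = 255
Wildcard: 0.0.7.255


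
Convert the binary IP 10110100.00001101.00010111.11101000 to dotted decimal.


10110100 = 180
00001101 = 13
00010111 = 23
11101000 = 232
IP: 180.13.23.232


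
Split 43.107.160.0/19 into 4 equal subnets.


New prefix = 19 + 2 = 21
Each subnet has 2048 addresses
  43.107.160.0/21
  43.107.168.0/21
  43.107.176.0/21
  43.107.184.0/21
Subnets: 43.107.160.0/21, 43.107.168.0/21, 43.107.176.0/21, 43.107.184.0/21


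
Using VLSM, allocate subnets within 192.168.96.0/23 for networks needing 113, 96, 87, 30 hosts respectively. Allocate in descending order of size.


113 hosts -> /25 (126 usable): 192.168.96.0/25
96 hosts -> /25 (126 usable): 192.168.96.128/25
87 hosts -> /25 (126 usable): 192.168.97.0/25
30 hosts -> /27 (30 usable): 192.168.97.128/27
Allocation: 192.168.96.0/25 (113 hosts, 126 usable); 192.168.96.128/25 (96 hosts, 126 usable); 192.168.97.0/25 (87 hosts, 126 usable); 192.168.97.128/27 (30 hosts, 30 usable)


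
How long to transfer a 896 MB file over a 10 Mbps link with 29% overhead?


Effective throughput = 10 * (1 - 29/100) = 7.1 Mbps
File size in Mb = 896 * 8 = 7168 Mb
Time = 7168 / 7.1
Time = 1009.5775 seconds


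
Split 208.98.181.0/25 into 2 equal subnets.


New prefix = 25 + 1 = 26
Each subnet has 64 addresses
  208.98.181.0/26
  208.98.181.64/26
Subnets: 208.98.181.0/26, 208.98.181.64/26


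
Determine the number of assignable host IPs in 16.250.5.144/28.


Host bits = 32 - 28 = 4
Total addresses = 2^4 = 16
Usable = total - 2 (network and broadcast)
Usable hosts: 14


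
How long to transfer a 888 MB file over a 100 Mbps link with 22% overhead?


Effective throughput = 100 * (1 - 22/100) = 78 Mbps
File size in Mb = 888 * 8 = 7104 Mb
Time = 7104 / 78
Time = 91.0769 seconds


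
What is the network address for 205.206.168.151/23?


IP:   11001101.11001110.10101000.10010111
Mask: 11111111.11111111.11111110.00000000
AND operation:
Net:  11001101.11001110.10101000.00000000
Network: 205.206.168.0/23


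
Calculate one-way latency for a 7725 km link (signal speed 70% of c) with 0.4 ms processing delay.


Speed = 0.7 * 3e5 km/s = 210000 km/s
Propagation delay = 7725 / 210000 = 0.0368 s = 36.7857 ms
Processing delay = 0.4 ms
Total one-way latency = 37.1857 ms


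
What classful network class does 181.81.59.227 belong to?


First octet: 181
Binary: 10110101
10xxxxxx -> Class B (128-191)
Class B, default mask 255.255.0.0 (/16)


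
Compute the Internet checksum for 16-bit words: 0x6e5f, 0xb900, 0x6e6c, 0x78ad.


Sum all words (with carry folding):
+ 0x6e5f = 0x6e5f
+ 0xb900 = 0x2760
+ 0x6e6c = 0x95cc
+ 0x78ad = 0x0e7a
One's complement: ~0x0e7a
Checksum = 0xf185


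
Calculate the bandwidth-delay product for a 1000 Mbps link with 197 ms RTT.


BDP = bandwidth * RTT
= 1000 Mbps * 197 ms
= 1000 * 1e6 * 197 / 1000 bits
= 197000000 bits
= 24625000 bytes
= 24047.8516 KB
BDP = 197000000 bits (24625000 bytes)


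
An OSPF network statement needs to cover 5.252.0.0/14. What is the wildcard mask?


Subnet mask: 255.252.0.0
Wildcard = 255.255.255.255 - subnet mask
255 - 255 = 0
255 - 252 = 3
255 - 0 = 255
255 - 0 = 255
Wildcard: 0.3.255.255


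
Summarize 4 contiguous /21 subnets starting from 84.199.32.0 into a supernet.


Original prefix: /21
Number of subnets: 4 = 2^2
New prefix = 21 - 2 = 19
Supernet: 84.199.32.0/19


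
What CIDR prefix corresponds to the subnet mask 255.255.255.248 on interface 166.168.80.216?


Binary: 11111111.11111111.11111111.11111000
Count leading 1s
Prefix: /29


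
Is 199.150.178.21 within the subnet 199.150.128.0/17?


Subnet network: 199.150.128.0
Test IP AND mask: 199.150.128.0
Yes, 199.150.178.21 is in 199.150.128.0/17


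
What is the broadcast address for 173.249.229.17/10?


Network: 173.192.0.0/10
Host bits = 22
Set all host bits to 1:
Broadcast: 173.255.255.255


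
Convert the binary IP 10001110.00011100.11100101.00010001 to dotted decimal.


10001110 = 142
00011100 = 28
11100101 = 229
00010001 = 17
IP: 142.28.229.17


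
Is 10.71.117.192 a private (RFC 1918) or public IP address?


RFC 1918 private ranges:
  10.0.0.0/8 (10.0.0.0 - 10.255.255.255)
  172.16.0.0/12 (172.16.0.0 - 172.31.255.255)
  192.168.0.0/16 (192.168.0.0 - 192.168.255.255)
Private (in 10.0.0.0/8)


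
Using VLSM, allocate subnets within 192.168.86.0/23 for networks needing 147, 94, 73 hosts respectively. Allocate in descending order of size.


147 hosts -> /24 (254 usable): 192.168.86.0/24
94 hosts -> /25 (126 usable): 192.168.87.0/25
73 hosts -> /25 (126 usable): 192.168.87.128/25
Allocation: 192.168.86.0/24 (147 hosts, 254 usable); 192.168.87.0/25 (94 hosts, 126 usable); 192.168.87.128/25 (73 hosts, 126 usable)


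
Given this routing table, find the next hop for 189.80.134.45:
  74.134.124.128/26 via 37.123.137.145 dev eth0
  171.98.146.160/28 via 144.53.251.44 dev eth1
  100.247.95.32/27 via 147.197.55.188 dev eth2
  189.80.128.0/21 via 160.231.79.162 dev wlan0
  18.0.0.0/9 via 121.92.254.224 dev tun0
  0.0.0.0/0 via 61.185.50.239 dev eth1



Longest prefix match for 189.80.134.45:
  /26 74.134.124.128: no
  /28 171.98.146.160: no
  /27 100.247.95.32: no
  /21 189.80.128.0: MATCH
  /9 18.0.0.0: no
  /0 0.0.0.0: MATCH
Selected: next-hop 160.231.79.162 via wlan0 (matched /21)


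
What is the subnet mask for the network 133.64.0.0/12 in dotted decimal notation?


/12 means 12 network bits, 20 host bits
Binary: 11111111111100000000000000000000
Mask: 255.240.0.0


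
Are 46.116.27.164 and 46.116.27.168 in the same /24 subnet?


Mask: 255.255.255.0
46.116.27.164 AND mask = 46.116.27.0
46.116.27.168 AND mask = 46.116.27.0
Yes, same subnet (46.116.27.0)


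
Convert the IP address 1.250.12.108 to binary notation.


1 = 00000001
250 = 11111010
12 = 00001100
108 = 01101100
Binary: 00000001.11111010.00001100.01101100


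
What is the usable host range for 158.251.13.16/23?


Network: 158.251.12.0
Broadcast: 158.251.13.255
First usable = network + 1
Last usable = broadcast - 1
Range: 158.251.12.1 to 158.251.13.254


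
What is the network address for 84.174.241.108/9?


IP:   01010100.10101110.11110001.01101100
Mask: 11111111.10000000.00000000.00000000
AND operation:
Net:  01010100.10000000.00000000.00000000
Network: 84.128.0.0/9


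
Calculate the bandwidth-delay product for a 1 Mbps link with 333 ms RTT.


BDP = bandwidth * RTT
= 1 Mbps * 333 ms
= 1 * 1e6 * 333 / 1000 bits
= 333000 bits
= 41625 bytes
= 40.6494 KB
BDP = 333000 bits (41625 bytes)


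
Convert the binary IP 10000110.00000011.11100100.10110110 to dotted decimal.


10000110 = 134
00000011 = 3
11100100 = 228
10110110 = 182
IP: 134.3.228.182


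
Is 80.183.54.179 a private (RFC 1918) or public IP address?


RFC 1918 private ranges:
  10.0.0.0/8 (10.0.0.0 - 10.255.255.255)
  172.16.0.0/12 (172.16.0.0 - 172.31.255.255)
  192.168.0.0/16 (192.168.0.0 - 192.168.255.255)
Public (not in any RFC 1918 range)


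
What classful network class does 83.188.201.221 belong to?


First octet: 83
Binary: 01010011
0xxxxxxx -> Class A (1-126)
Class A, default mask 255.0.0.0 (/8)


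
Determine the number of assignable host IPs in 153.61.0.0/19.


Host bits = 32 - 19 = 13
Total addresses = 2^13 = 8192
Usable = total - 2 (network and broadcast)
Usable hosts: 8190


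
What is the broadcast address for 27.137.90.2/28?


Network: 27.137.90.0/28
Host bits = 4
Set all host bits to 1:
Broadcast: 27.137.90.15


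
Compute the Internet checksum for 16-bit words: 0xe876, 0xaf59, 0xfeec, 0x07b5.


Sum all words (with carry folding):
+ 0xe876 = 0xe876
+ 0xaf59 = 0x97d0
+ 0xfeec = 0x96bd
+ 0x07b5 = 0x9e72
One's complement: ~0x9e72
Checksum = 0x618d


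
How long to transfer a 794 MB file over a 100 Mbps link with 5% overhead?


Effective throughput = 100 * (1 - 5/100) = 95 Mbps
File size in Mb = 794 * 8 = 6352 Mb
Time = 6352 / 95
Time = 66.8632 seconds


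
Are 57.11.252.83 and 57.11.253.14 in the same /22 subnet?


Mask: 255.255.252.0
57.11.252.83 AND mask = 57.11.252.0
57.11.253.14 AND mask = 57.11.252.0
Yes, same subnet (57.11.252.0)


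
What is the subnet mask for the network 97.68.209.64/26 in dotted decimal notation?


/26 means 26 network bits, 6 host bits
Binary: 11111111111111111111111111000000
Mask: 255.255.255.192


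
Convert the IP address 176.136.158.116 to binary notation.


176 = 10110000
136 = 10001000
158 = 10011110
116 = 01110100
Binary: 10110000.10001000.10011110.01110100


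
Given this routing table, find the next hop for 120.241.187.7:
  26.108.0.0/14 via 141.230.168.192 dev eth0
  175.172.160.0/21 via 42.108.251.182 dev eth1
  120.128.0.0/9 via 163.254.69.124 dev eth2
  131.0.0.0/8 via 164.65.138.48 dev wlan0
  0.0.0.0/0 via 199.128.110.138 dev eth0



Longest prefix match for 120.241.187.7:
  /14 26.108.0.0: no
  /21 175.172.160.0: no
  /9 120.128.0.0: MATCH
  /8 131.0.0.0: no
  /0 0.0.0.0: MATCH
Selected: next-hop 163.254.69.124 via eth2 (matched /9)


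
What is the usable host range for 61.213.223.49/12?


Network: 61.208.0.0
Broadcast: 61.223.255.255
First usable = network + 1
Last usable = broadcast - 1
Range: 61.208.0.1 to 61.223.255.254


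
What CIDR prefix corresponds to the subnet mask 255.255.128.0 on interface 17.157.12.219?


Binary: 11111111.11111111.10000000.00000000
Count leading 1s
Prefix: /17


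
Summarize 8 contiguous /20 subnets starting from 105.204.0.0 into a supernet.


Original prefix: /20
Number of subnets: 8 = 2^3
New prefix = 20 - 3 = 17
Supernet: 105.204.0.0/17


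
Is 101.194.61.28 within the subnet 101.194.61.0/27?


Subnet network: 101.194.61.0
Test IP AND mask: 101.194.61.0
Yes, 101.194.61.28 is in 101.194.61.0/27


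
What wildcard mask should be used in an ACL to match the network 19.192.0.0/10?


Subnet mask: 255.192.0.0
Wildcard = 255.255.255.255 - subnet mask
255 - 255 = 0
255 - 192 = 63
255 - 0 = 255
255 - 0 = 255
Wildcard: 0.63.255.255


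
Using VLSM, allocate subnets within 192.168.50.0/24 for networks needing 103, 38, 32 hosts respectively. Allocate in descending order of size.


103 hosts -> /25 (126 usable): 192.168.50.0/25
38 hosts -> /26 (62 usable): 192.168.50.128/26
32 hosts -> /26 (62 usable): 192.168.50.192/26
Allocation: 192.168.50.0/25 (103 hosts, 126 usable); 192.168.50.128/26 (38 hosts, 62 usable); 192.168.50.192/26 (32 hosts, 62 usable)


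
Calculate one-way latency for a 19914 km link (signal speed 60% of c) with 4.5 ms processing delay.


Speed = 0.6 * 3e5 km/s = 180000 km/s
Propagation delay = 19914 / 180000 = 0.1106 s = 110.6333 ms
Processing delay = 4.5 ms
Total one-way latency = 115.1333 ms


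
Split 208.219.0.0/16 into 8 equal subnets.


New prefix = 16 + 3 = 19
Each subnet has 8192 addresses
  208.219.0.0/19
  208.219.32.0/19
  208.219.64.0/19
  208.219.96.0/19
  208.219.128.0/19
  208.219.160.0/19
  208.219.192.0/19
  208.219.224.0/19
Subnets: 208.219.0.0/19, 208.219.32.0/19, 208.219.64.0/19, 208.219.96.0/19, 208.219.128.0/19, 208.219.160.0/19, 208.219.192.0/19, 208.219.224.0/19


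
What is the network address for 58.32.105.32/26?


IP:   00111010.00100000.01101001.00100000
Mask: 11111111.11111111.11111111.11000000
AND operation:
Net:  00111010.00100000.01101001.00000000
Network: 58.32.105.0/26


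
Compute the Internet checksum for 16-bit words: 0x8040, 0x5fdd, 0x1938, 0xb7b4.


Sum all words (with carry folding):
+ 0x8040 = 0x8040
+ 0x5fdd = 0xe01d
+ 0x1938 = 0xf955
+ 0xb7b4 = 0xb10a
One's complement: ~0xb10a
Checksum = 0x4ef5


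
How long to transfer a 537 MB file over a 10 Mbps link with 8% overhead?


Effective throughput = 10 * (1 - 8/100) = 9.2 Mbps
File size in Mb = 537 * 8 = 4296 Mb
Time = 4296 / 9.2
Time = 466.9565 seconds


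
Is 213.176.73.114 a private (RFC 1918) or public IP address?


RFC 1918 private ranges:
  10.0.0.0/8 (10.0.0.0 - 10.255.255.255)
  172.16.0.0/12 (172.16.0.0 - 172.31.255.255)
  192.168.0.0/16 (192.168.0.0 - 192.168.255.255)
Public (not in any RFC 1918 range)


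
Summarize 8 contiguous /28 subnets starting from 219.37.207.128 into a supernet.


Original prefix: /28
Number of subnets: 8 = 2^3
New prefix = 28 - 3 = 25
Supernet: 219.37.207.128/25


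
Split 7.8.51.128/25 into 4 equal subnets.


New prefix = 25 + 2 = 27
Each subnet has 32 addresses
  7.8.51.128/27
  7.8.51.160/27
  7.8.51.192/27
  7.8.51.224/27
Subnets: 7.8.51.128/27, 7.8.51.160/27, 7.8.51.192/27, 7.8.51.224/27


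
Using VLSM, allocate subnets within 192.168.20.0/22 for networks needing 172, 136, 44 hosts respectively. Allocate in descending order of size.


172 hosts -> /24 (254 usable): 192.168.20.0/24
136 hosts -> /24 (254 usable): 192.168.21.0/24
44 hosts -> /26 (62 usable): 192.168.22.0/26
Allocation: 192.168.20.0/24 (172 hosts, 254 usable); 192.168.21.0/24 (136 hosts, 254 usable); 192.168.22.0/26 (44 hosts, 62 usable)


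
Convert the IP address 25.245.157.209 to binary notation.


25 = 00011001
245 = 11110101
157 = 10011101
209 = 11010001
Binary: 00011001.11110101.10011101.11010001


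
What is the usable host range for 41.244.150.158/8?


Network: 41.0.0.0
Broadcast: 41.255.255.255
First usable = network + 1
Last usable = broadcast - 1
Range: 41.0.0.1 to 41.255.255.254


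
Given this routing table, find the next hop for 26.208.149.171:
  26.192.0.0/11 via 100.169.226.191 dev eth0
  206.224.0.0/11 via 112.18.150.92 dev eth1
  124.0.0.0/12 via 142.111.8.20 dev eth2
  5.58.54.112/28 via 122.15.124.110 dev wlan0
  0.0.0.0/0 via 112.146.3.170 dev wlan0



Longest prefix match for 26.208.149.171:
  /11 26.192.0.0: MATCH
  /11 206.224.0.0: no
  /12 124.0.0.0: no
  /28 5.58.54.112: no
  /0 0.0.0.0: MATCH
Selected: next-hop 100.169.226.191 via eth0 (matched /11)


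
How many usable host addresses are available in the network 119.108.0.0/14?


Host bits = 32 - 14 = 18
Total addresses = 2^18 = 262144
Usable = total - 2 (network and broadcast)
Usable hosts: 262142


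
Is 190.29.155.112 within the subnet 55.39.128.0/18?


Subnet network: 55.39.128.0
Test IP AND mask: 190.29.128.0
No, 190.29.155.112 is not in 55.39.128.0/18


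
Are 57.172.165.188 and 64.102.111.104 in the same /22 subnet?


Mask: 255.255.252.0
57.172.165.188 AND mask = 57.172.164.0
64.102.111.104 AND mask = 64.102.108.0
No, different subnets (57.172.164.0 vs 64.102.108.0)


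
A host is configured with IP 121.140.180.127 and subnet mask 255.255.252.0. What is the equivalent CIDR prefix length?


Binary: 11111111.11111111.11111100.00000000
Count leading 1s
Prefix: /22


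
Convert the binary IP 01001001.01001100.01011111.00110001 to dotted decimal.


01001001 = 73
01001100 = 76
01011111 = 95
00110001 = 49
IP: 73.76.95.49


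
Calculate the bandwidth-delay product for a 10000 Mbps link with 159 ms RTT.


BDP = bandwidth * RTT
= 10000 Mbps * 159 ms
= 10000 * 1e6 * 159 / 1000 bits
= 1590000000 bits
= 198750000 bytes
= 194091.7969 KB
BDP = 1590000000 bits (198750000 bytes)


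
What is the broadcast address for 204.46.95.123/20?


Network: 204.46.80.0/20
Host bits = 12
Set all host bits to 1:
Broadcast: 204.46.95.255


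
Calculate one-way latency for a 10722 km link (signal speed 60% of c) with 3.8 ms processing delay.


Speed = 0.6 * 3e5 km/s = 180000 km/s
Propagation delay = 10722 / 180000 = 0.0596 s = 59.5667 ms
Processing delay = 3.8 ms
Total one-way latency = 63.3667 ms


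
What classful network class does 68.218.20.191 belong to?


First octet: 68
Binary: 01000100
0xxxxxxx -> Class A (1-126)
Class A, default mask 255.0.0.0 (/8)


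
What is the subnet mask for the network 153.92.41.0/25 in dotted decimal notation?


/25 means 25 network bits, 7 host bits
Binary: 11111111111111111111111110000000
Mask: 255.255.255.128


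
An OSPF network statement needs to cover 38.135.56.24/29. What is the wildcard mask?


Subnet mask: 255.255.255.248
Wildcard = 255.255.255.255 - subnet mask
255 - 255 = 0
255 - 255 = 0
255 - 255 = 0
255 - 248 = 7
Wildcard: 0.0.0.7


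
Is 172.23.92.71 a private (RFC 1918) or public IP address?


RFC 1918 private ranges:
  10.0.0.0/8 (10.0.0.0 - 10.255.255.255)
  172.16.0.0/12 (172.16.0.0 - 172.31.255.255)
  192.168.0.0/16 (192.168.0.0 - 192.168.255.255)
Private (in 172.16.0.0/12)


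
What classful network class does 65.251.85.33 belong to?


First octet: 65
Binary: 01000001
0xxxxxxx -> Class A (1-126)
Class A, default mask 255.0.0.0 (/8)


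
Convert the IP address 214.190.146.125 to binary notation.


214 = 11010110
190 = 10111110
146 = 10010010
125 = 01111101
Binary: 11010110.10111110.10010010.01111101


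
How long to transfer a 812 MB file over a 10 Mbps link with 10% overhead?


Effective throughput = 10 * (1 - 10/100) = 9 Mbps
File size in Mb = 812 * 8 = 6496 Mb
Time = 6496 / 9
Time = 721.7778 seconds


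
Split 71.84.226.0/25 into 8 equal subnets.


New prefix = 25 + 3 = 28
Each subnet has 16 addresses
  71.84.226.0/28
  71.84.226.16/28
  71.84.226.32/28
  71.84.226.48/28
  71.84.226.64/28
  71.84.226.80/28
  71.84.226.96/28
  71.84.226.112/28
Subnets: 71.84.226.0/28, 71.84.226.16/28, 71.84.226.32/28, 71.84.226.48/28, 71.84.226.64/28, 71.84.226.80/28, 71.84.226.96/28, 71.84.226.112/28


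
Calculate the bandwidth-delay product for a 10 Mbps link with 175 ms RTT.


BDP = bandwidth * RTT
= 10 Mbps * 175 ms
= 10 * 1e6 * 175 / 1000 bits
= 1750000 bits
= 218750 bytes
= 213.623 KB
BDP = 1750000 bits (218750 bytes)


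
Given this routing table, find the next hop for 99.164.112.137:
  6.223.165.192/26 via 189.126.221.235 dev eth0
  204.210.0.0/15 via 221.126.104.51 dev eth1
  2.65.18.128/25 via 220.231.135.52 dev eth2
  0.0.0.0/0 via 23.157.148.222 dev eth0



Longest prefix match for 99.164.112.137:
  /26 6.223.165.192: no
  /15 204.210.0.0: no
  /25 2.65.18.128: no
  /0 0.0.0.0: MATCH
Selected: next-hop 23.157.148.222 via eth0 (matched /0)


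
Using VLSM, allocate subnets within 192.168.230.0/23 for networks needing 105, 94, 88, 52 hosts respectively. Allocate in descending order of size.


105 hosts -> /25 (126 usable): 192.168.230.0/25
94 hosts -> /25 (126 usable): 192.168.230.128/25
88 hosts -> /25 (126 usable): 192.168.231.0/25
52 hosts -> /26 (62 usable): 192.168.231.128/26
Allocation: 192.168.230.0/25 (105 hosts, 126 usable); 192.168.230.128/25 (94 hosts, 126 usable); 192.168.231.0/25 (88 hosts, 126 usable); 192.168.231.128/26 (52 hosts, 62 usable)


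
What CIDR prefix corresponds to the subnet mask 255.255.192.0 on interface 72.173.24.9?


Binary: 11111111.11111111.11000000.00000000
Count leading 1s
Prefix: /18


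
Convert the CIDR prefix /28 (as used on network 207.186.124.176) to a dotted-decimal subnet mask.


/28 means 28 network bits, 4 host bits
Binary: 11111111111111111111111111110000
Mask: 255.255.255.240


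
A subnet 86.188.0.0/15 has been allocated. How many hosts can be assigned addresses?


Host bits = 32 - 15 = 17
Total addresses = 2^17 = 131072
Usable = total - 2 (network and broadcast)
Usable hosts: 131070


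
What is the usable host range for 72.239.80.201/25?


Network: 72.239.80.128
Broadcast: 72.239.80.255
First usable = network + 1
Last usable = broadcast - 1
Range: 72.239.80.129 to 72.239.80.254


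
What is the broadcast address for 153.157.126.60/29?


Network: 153.157.126.56/29
Host bits = 3
Set all host bits to 1:
Broadcast: 153.157.126.63


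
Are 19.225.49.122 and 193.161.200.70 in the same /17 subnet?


Mask: 255.255.128.0
19.225.49.122 AND mask = 19.225.0.0
193.161.200.70 AND mask = 193.161.128.0
No, different subnets (19.225.0.0 vs 193.161.128.0)


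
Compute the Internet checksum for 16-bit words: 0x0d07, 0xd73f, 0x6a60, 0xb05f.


Sum all words (with carry folding):
+ 0x0d07 = 0x0d07
+ 0xd73f = 0xe446
+ 0x6a60 = 0x4ea7
+ 0xb05f = 0xff06
One's complement: ~0xff06
Checksum = 0x00f9


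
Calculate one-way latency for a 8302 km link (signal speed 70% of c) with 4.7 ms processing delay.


Speed = 0.7 * 3e5 km/s = 210000 km/s
Propagation delay = 8302 / 210000 = 0.0395 s = 39.5333 ms
Processing delay = 4.7 ms
Total one-way latency = 44.2333 ms


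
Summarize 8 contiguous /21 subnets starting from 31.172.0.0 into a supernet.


Original prefix: /21
Number of subnets: 8 = 2^3
New prefix = 21 - 3 = 18
Supernet: 31.172.0.0/18


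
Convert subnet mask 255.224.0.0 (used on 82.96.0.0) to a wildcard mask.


Subnet mask: 255.224.0.0
Wildcard = 255.255.255.255 - subnet mask
255 - 255 = 0
255 - 224 = 31
255 - 0 = 255
255 - 0 = 255
Wildcard: 0.31.255.255


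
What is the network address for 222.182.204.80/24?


IP:   11011110.10110110.11001100.01010000
Mask: 11111111.11111111.11111111.00000000
AND operation:
Net:  11011110.10110110.11001100.00000000
Network: 222.182.204.0/24


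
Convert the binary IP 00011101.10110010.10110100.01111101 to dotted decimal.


00011101 = 29
10110010 = 178
10110100 = 180
01111101 = 125
IP: 29.178.180.125


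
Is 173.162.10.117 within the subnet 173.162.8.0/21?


Subnet network: 173.162.8.0
Test IP AND mask: 173.162.8.0
Yes, 173.162.10.117 is in 173.162.8.0/21


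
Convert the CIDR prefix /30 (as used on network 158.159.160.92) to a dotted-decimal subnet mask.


/30 means 30 network bits, 2 host bits
Binary: 11111111111111111111111111111100
Mask: 255.255.255.252


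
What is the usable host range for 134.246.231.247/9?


Network: 134.128.0.0
Broadcast: 134.255.255.255
First usable = network + 1
Last usable = broadcast - 1
Range: 134.128.0.1 to 134.255.255.254


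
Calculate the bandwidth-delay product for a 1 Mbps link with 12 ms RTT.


BDP = bandwidth * RTT
= 1 Mbps * 12 ms
= 1 * 1e6 * 12 / 1000 bits
= 12000 bits
= 1500 bytes
= 1.4648 KB
BDP = 12000 bits (1500 bytes)


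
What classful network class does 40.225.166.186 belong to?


First octet: 40
Binary: 00101000
0xxxxxxx -> Class A (1-126)
Class A, default mask 255.0.0.0 (/8)


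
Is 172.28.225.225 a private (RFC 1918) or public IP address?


RFC 1918 private ranges:
  10.0.0.0/8 (10.0.0.0 - 10.255.255.255)
  172.16.0.0/12 (172.16.0.0 - 172.31.255.255)
  192.168.0.0/16 (192.168.0.0 - 192.168.255.255)
Private (in 172.16.0.0/12)


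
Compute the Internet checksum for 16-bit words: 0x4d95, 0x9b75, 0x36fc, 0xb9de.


Sum all words (with carry folding):
+ 0x4d95 = 0x4d95
+ 0x9b75 = 0xe90a
+ 0x36fc = 0x2007
+ 0xb9de = 0xd9e5
One's complement: ~0xd9e5
Checksum = 0x261a


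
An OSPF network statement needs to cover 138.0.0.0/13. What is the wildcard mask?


Subnet mask: 255.248.0.0
Wildcard = 255.255.255.255 - subnet mask
255 - 255 = 0
255 - 248 = 7
255 - 0 = 255
255 - 0 = 255
Wildcard: 0.7.255.255


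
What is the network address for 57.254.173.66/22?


IP:   00111001.11111110.10101101.01000010
Mask: 11111111.11111111.11111100.00000000
AND operation:
Net:  00111001.11111110.10101100.00000000
Network: 57.254.172.0/22


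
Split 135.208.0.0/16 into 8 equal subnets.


New prefix = 16 + 3 = 19
Each subnet has 8192 addresses
  135.208.0.0/19
  135.208.32.0/19
  135.208.64.0/19
  135.208.96.0/19
  135.208.128.0/19
  135.208.160.0/19
  135.208.192.0/19
  135.208.224.0/19
Subnets: 135.208.0.0/19, 135.208.32.0/19, 135.208.64.0/19, 135.208.96.0/19, 135.208.128.0/19, 135.208.160.0/19, 135.208.192.0/19, 135.208.224.0/19


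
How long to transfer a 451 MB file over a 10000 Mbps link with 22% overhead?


Effective throughput = 10000 * (1 - 22/100) = 7800 Mbps
File size in Mb = 451 * 8 = 3608 Mb
Time = 3608 / 7800
Time = 0.4626 seconds


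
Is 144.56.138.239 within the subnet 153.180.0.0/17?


Subnet network: 153.180.0.0
Test IP AND mask: 144.56.128.0
No, 144.56.138.239 is not in 153.180.0.0/17


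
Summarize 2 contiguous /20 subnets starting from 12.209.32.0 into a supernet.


Original prefix: /20
Number of subnets: 2 = 2^1
New prefix = 20 - 1 = 19
Supernet: 12.209.32.0/19


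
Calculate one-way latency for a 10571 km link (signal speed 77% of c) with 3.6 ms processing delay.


Speed = 0.77 * 3e5 km/s = 231000 km/s
Propagation delay = 10571 / 231000 = 0.0458 s = 45.7619 ms
Processing delay = 3.6 ms
Total one-way latency = 49.3619 ms


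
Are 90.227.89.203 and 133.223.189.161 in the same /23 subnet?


Mask: 255.255.254.0
90.227.89.203 AND mask = 90.227.88.0
133.223.189.161 AND mask = 133.223.188.0
No, different subnets (90.227.88.0 vs 133.223.188.0)


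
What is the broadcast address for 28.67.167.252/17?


Network: 28.67.128.0/17
Host bits = 15
Set all host bits to 1:
Broadcast: 28.67.255.255


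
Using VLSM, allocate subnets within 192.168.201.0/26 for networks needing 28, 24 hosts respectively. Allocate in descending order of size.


28 hosts -> /27 (30 usable): 192.168.201.0/27
24 hosts -> /27 (30 usable): 192.168.201.32/27
Allocation: 192.168.201.0/27 (28 hosts, 30 usable); 192.168.201.32/27 (24 hosts, 30 usable)


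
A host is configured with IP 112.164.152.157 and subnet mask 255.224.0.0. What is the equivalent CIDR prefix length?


Binary: 11111111.11100000.00000000.00000000
Count leading 1s
Prefix: /11


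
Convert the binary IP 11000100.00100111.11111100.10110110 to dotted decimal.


11000100 = 196
00100111 = 39
11111100 = 252
10110110 = 182
IP: 196.39.252.182


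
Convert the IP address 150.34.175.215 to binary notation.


150 = 10010110
34 = 00100010
175 = 10101111
215 = 11010111
Binary: 10010110.00100010.10101111.11010111


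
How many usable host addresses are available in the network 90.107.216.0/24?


Host bits = 32 - 24 = 8
Total addresses = 2^8 = 256
Usable = total - 2 (network and broadcast)
Usable hosts: 254
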